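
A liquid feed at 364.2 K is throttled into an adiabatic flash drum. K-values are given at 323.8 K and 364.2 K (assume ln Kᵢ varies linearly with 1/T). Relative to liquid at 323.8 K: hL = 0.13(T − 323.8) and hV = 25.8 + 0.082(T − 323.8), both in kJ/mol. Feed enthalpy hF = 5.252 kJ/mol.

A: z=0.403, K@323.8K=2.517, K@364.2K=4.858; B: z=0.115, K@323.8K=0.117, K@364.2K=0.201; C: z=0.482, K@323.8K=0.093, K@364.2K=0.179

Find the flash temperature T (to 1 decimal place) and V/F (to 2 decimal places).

Adiabatic flash: solve Rachford–Rice at each trial T, then check hF = ψ·hV(T) + (1−ψ)·hL(T).
  T = 323.8 K: K = (2.517, 0.117, 0.093), RR gives ψ = 0.053, H_out = 1.369 kJ/mol
  T = 364.2 K: K = (4.858, 0.201, 0.179), RR gives ψ = 0.339, H_out = 13.332 kJ/mol
  T = 344.0 K: K = (3.565, 0.156, 0.132), RR gives ψ = 0.234, H_out = 8.431 kJ/mol
  T = 333.9 K: K = (3.011, 0.136, 0.111), RR gives ψ = 0.159, H_out = 5.338 kJ/mol
  T = 328.9 K: K = (2.759, 0.126, 0.102), RR gives ψ = 0.112, H_out = 3.519 kJ/mol
  T = 331.4 K: K = (2.884, 0.131, 0.106), RR gives ψ = 0.136, H_out = 4.458 kJ/mol
  T = 332.6 K: K = (2.944, 0.133, 0.109), RR gives ψ = 0.148, H_out = 4.888 kJ/mol
  T = 333.2 K: K = (2.975, 0.134, 0.110), RR gives ψ = 0.153, H_out = 5.097 kJ/mol
  T = 333.5 K: K = (2.991, 0.135, 0.110), RR gives ψ = 0.156, H_out = 5.201 kJ/mol
Linear interpolation between T = 333.5 (H_out = 5.201) and T = 333.9 (H_out = 5.338) on hF = 5.252 gives T ≈ 333.6 K, at which ψ = 0.16.

T = 333.6 K, V/F = 0.16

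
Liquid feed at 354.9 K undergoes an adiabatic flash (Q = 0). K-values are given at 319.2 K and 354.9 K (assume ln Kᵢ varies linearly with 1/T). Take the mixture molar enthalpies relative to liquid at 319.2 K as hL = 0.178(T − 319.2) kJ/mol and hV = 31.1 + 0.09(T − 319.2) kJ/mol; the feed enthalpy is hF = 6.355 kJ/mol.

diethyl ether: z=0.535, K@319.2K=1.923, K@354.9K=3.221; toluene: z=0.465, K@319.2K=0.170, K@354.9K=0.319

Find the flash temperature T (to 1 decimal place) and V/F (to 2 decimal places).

Adiabatic flash: solve Rachford–Rice at each trial T, then check hF = ψ·hV(T) + (1−ψ)·hL(T).
  T = 319.2 K: K = (1.923, 0.170), RR gives ψ = 0.141, H_out = 4.378 kJ/mol
  T = 354.9 K: K = (3.221, 0.319), RR gives ψ = 0.576, H_out = 22.465 kJ/mol
  T = 337.0 K: K = (2.521, 0.237), RR gives ψ = 0.395, H_out = 14.837 kJ/mol
  T = 328.1 K: K = (2.210, 0.201), RR gives ψ = 0.286, H_out = 10.244 kJ/mol
  T = 323.6 K: K = (2.062, 0.185), RR gives ψ = 0.219, H_out = 7.497 kJ/mol
  T = 321.4 K: K = (1.992, 0.177), RR gives ψ = 0.182, H_out = 6.002 kJ/mol
Linear interpolation between T = 321.4 (H_out = 6.002) and T = 323.6 (H_out = 7.497) on hF = 6.355 gives T ≈ 321.9 K, at which ψ = 0.19.

T = 321.9 K, V/F = 0.19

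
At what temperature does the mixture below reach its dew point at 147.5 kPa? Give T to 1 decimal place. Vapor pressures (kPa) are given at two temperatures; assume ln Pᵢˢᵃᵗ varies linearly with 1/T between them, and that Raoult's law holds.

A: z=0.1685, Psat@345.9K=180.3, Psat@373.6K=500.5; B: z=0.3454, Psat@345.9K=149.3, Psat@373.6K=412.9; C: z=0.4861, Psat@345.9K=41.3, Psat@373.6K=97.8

Dew-point temperature: Σzᵢ·P/Pᵢˢᵃᵗ(T) = 1. Interpolate ln Pᵢˢᵃᵗ = aᵢ + bᵢ/T.
  T = 345.9 K: ΣzᵢP/Pᵢˢᵃᵗ = 2.2152
  T = 373.6 K: ΣzᵢP/Pᵢˢᵃᵗ = 0.9062
  T = 359.8 K: ΣzᵢP/Pᵢˢᵃᵗ = 1.3897
  T = 366.7 K: ΣzᵢP/Pᵢˢᵃᵗ = 1.1176
  T = 370.1 K: ΣzᵢP/Pᵢˢᵃᵗ = 1.0068
  T = 371.9 K: ΣzᵢP/Pᵢˢᵃᵗ = 0.9535
Interpolating between 370.1 K and 371.9 K gives T ≈ 370.3 K.

T = 370.3 K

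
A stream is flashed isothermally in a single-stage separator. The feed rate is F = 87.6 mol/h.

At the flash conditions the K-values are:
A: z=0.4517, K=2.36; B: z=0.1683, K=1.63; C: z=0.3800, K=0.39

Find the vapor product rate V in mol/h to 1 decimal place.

Material balance + equilibrium reduce to Σ zᵢ(Kᵢ−1)/(1+β(Kᵢ−1)) = 0.
g(0) = ΣzᵢKᵢ − 1 = 0.4885 and g(1) = 1 − Σzᵢ/Kᵢ = -0.2690, so a root lies in (0, 1).
Newton–Raphson from β = 0.5:
  β = 0.5000: g = 0.11277, g' = -0.6274 → β = 0.6797
  β = 0.6797: g = -0.00255, g' = -0.6710 → β = 0.6759
Converged at β = 0.6759.
Then V = β·F = 0.6759·87.6 = 59.2 mol/h and L = F − V = 28.4 mol/h.

V = 59.2 mol/h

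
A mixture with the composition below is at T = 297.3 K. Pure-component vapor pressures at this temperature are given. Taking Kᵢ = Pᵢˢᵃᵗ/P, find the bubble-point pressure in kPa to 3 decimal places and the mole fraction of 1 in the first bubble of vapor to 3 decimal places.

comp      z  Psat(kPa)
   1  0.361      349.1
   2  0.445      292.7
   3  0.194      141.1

At the bubble point ψ → 0, so ΣzᵢKᵢ = 1 with Kᵢ = Pᵢˢᵃᵗ/P ⇒ P = ΣzᵢPᵢˢᵃᵗ.
P = 0.361·349.1 + 0.445·292.7 + 0.194·141.1 = 283.650 kPa
yᵢ = zᵢPᵢˢᵃᵗ/P ⇒ y_1 = 0.361·349.1/283.650 = 0.444

Pbub = 283.650 kPa, y_1 = 0.444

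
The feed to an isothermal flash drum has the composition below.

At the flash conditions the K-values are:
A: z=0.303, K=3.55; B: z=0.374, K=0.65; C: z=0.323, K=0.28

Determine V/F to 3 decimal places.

V/F = 0.295

Material balance + equilibrium reduce to Σ zᵢ(Kᵢ−1)/(1+V/F(Kᵢ−1)) = 0.
Check two-phase: ΣzᵢKᵢ = 1.409 > 1 and Σzᵢ/Kᵢ = 1.814 > 1, so g(0) = 0.409 > 0 and g(1) = -0.814 < 0.
Newton iteration, V/F⁰ = 0.48:
  V/F = 0.480: g = -0.1653, g' = -0.856 → V/F = 0.287
  V/F = 0.287: g = 0.0077, g' = -0.980 → V/F = 0.295
Converged at V/F = 0.295.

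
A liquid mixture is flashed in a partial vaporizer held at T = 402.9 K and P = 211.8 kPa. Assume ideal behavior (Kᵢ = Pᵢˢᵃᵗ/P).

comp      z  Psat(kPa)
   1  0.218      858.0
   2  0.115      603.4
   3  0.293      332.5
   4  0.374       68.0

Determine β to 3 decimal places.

β = 0.636

Raoult's law: Kᵢ = Pᵢˢᵃᵗ/P = Pᵢˢᵃᵗ/211.8.
  K_1 = 858.0/211.8 = 4.05099, K_2 = 603.4/211.8 = 2.84891, K_3 = 332.5/211.8 = 1.56988, K_4 = 68.0/211.8 = 0.32106
Let β = V/F and solve Σ zᵢ(Kᵢ−1)/(1+β(Kᵢ−1)) = 0.
g(0) = ΣzᵢKᵢ − 1 = 0.791 and g(1) = 1 − Σzᵢ/Kᵢ = -0.446, so a root lies in (0, 1).
Newton iteration, β⁰ = 0.44:
  β = 0.440: g = 0.1726, g' = -0.901 → β = 0.632
  β = 0.632: g = 0.0035, g' = -0.900 → β = 0.636
Converged at β = 0.636.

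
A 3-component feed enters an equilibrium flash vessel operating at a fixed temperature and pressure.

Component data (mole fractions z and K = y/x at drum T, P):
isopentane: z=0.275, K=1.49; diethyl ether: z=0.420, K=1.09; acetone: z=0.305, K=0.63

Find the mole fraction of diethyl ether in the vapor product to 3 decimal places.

y_diethyl ether = 0.436

Material balance + equilibrium reduce to Σ zᵢ(Kᵢ−1)/(1+V/F(Kᵢ−1)) = 0.
Feasibility: ΣzᵢKᵢ = 1.060, Σzᵢ/Kᵢ = 1.054 — both > 1, two phases present.
Iterate (Newton) starting at V/F = 0.5:
  V/F = 0.500: g = 0.0059, g' = -0.109 → V/F = 0.555
  V/F = 0.555: g = -0.0000, g' = -0.110 → V/F = 0.554
Converged at V/F = 0.554.
Compositions from xᵢ = zᵢ/(1+V/F(Kᵢ−1)), yᵢ = Kᵢxᵢ:
  isopentane: x = 0.216, y = 0.322
  diethyl ether: x = 0.400, y = 0.436
  acetone: x = 0.384, y = 0.242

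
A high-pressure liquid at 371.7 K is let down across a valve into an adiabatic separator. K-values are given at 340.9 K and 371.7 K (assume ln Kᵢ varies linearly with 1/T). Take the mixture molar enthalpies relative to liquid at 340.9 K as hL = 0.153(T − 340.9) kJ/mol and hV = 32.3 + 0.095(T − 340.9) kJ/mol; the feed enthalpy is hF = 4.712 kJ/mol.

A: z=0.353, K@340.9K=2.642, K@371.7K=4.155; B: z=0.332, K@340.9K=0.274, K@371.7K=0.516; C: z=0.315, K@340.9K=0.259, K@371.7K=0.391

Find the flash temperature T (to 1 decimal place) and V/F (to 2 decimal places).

T = 344.3 K, V/F = 0.13

Adiabatic flash: solve Rachford–Rice at each trial T, then check hF = ψ·hV(T) + (1−ψ)·hL(T).
  T = 340.9 K: K = (2.642, 0.274, 0.259), RR gives ψ = 0.087, H_out = 2.821 kJ/mol
  T = 371.7 K: K = (4.155, 0.516, 0.391), RR gives ψ = 0.440, H_out = 18.142 kJ/mol
  T = 356.3 K: K = (3.346, 0.381, 0.321), RR gives ψ = 0.269, H_out = 10.793 kJ/mol
  T = 348.6 K: K = (2.981, 0.324, 0.289), RR gives ψ = 0.183, H_out = 7.002 kJ/mol
  T = 344.8 K: K = (2.810, 0.299, 0.274), RR gives ψ = 0.137, H_out = 5.006 kJ/mol
  T = 342.9 K: K = (2.728, 0.286, 0.267), RR gives ψ = 0.114, H_out = 3.962 kJ/mol
Linear interpolation between T = 342.9 (H_out = 3.962) and T = 344.8 (H_out = 5.006) on hF = 4.712 gives T ≈ 344.3 K, at which ψ = 0.13.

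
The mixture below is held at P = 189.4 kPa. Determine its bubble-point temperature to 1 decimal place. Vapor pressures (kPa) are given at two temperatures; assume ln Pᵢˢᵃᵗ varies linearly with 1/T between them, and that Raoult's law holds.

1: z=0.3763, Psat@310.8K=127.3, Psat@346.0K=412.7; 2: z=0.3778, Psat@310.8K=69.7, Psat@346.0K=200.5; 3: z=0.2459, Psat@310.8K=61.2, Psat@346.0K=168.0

T = 333.7 K

Bubble-point temperature: ΣzᵢPᵢˢᵃᵗ(T) = P. Interpolate ln Pᵢˢᵃᵗ = aᵢ + bᵢ/T.
  T = 310.8 K: ΣzᵢPᵢˢᵃᵗ = 89.28 kPa
  T = 346.0 K: ΣzᵢPᵢˢᵃᵗ = 272.36 kPa
  T = 328.4 K: ΣzᵢPᵢˢᵃᵗ = 160.58 kPa
  T = 337.2 K: ΣzᵢPᵢˢᵃᵗ = 210.55 kPa
  T = 332.8 K: ΣzᵢPᵢˢᵃᵗ = 184.19 kPa
  T = 335.0 K: ΣzᵢPᵢˢᵃᵗ = 197.01 kPa
Interpolating between 332.8 K and 335.0 K gives T ≈ 333.7 K.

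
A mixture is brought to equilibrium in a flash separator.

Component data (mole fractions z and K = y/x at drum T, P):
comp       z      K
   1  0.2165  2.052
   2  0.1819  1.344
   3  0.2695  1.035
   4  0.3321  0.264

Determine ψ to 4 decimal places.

ψ = 0.1285

Material balance + equilibrium reduce to Σ zᵢ(Kᵢ−1)/(1+ψ(Kᵢ−1)) = 0.
g(0) = ΣzᵢKᵢ − 1 = 0.0553 and g(1) = 1 − Σzᵢ/Kᵢ = -0.7592, so a root lies in (0, 1).
Newton iteration, ψ⁰ = 0.5:
  ψ = 0.5000: g = -0.17484, g' = -0.5693 → ψ = 0.1929
  ψ = 0.1929: g = -0.02747, g' = -0.4292 → ψ = 0.1289
  ψ = 0.1289: g = -0.00016, g' = -0.4254 → ψ = 0.1285
Converged at ψ = 0.1285.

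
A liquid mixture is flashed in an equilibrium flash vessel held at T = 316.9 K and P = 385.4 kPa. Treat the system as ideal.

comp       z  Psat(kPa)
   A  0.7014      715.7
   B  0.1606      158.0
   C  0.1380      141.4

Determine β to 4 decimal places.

β = 0.8002

Raoult's law: Kᵢ = Pᵢˢᵃᵗ/P = Pᵢˢᵃᵗ/385.4.
  K_A = 715.7/385.4 = 1.857032, K_B = 158.0/385.4 = 0.409964, K_C = 141.4/385.4 = 0.366892
Let β = V/F and solve Σ zᵢ(Kᵢ−1)/(1+β(Kᵢ−1)) = 0.
Check two-phase: ΣzᵢKᵢ = 1.4190 > 1 and Σzᵢ/Kᵢ = 1.1456 > 1, so g(0) = 0.4190 > 0 and g(1) = -0.1456 < 0.
Iterate (Newton) starting at β = 0.57:
  β = 0.5700: g = 0.12436, g' = -0.4949 → β = 0.8213
  β = 0.8213: g = -0.01307, g' = -0.6280 → β = 0.8005
  β = 0.8005: g = -0.00020, g' = -0.6094 → β = 0.8002
Converged at β = 0.8002.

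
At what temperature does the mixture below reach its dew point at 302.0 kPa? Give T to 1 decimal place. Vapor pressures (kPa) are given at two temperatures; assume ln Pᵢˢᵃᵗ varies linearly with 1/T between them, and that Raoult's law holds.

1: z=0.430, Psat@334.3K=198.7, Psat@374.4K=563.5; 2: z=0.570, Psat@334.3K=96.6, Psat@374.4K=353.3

Dew-point temperature: Σzᵢ·P/Pᵢˢᵃᵗ(T) = 1. Interpolate ln Pᵢˢᵃᵗ = aᵢ + bᵢ/T.
  T = 334.3 K: ΣzᵢP/Pᵢˢᵃᵗ = 2.4355
  T = 374.4 K: ΣzᵢP/Pᵢˢᵃᵗ = 0.7177
  T = 354.4 K: ΣzᵢP/Pᵢˢᵃᵗ = 1.2731
  T = 364.4 K: ΣzᵢP/Pᵢˢᵃᵗ = 0.9480
  T = 359.4 K: ΣzᵢP/Pᵢˢᵃᵗ = 1.0962
  T = 361.9 K: ΣzᵢP/Pᵢˢᵃᵗ = 1.0189
  T = 363.1 K: ΣzᵢP/Pᵢˢᵃᵗ = 0.9841
  T = 362.5 K: ΣzᵢP/Pᵢˢᵃᵗ = 1.0013
Interpolating between 362.5 K and 363.1 K gives T ≈ 362.5 K.

T = 362.5 K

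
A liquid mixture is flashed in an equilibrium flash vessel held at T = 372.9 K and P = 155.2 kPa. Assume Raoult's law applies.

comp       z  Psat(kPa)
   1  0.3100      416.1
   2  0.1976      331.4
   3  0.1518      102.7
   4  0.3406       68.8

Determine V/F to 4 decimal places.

Raoult's law: Kᵢ = Pᵢˢᵃᵗ/P = Pᵢˢᵃᵗ/155.2.
  K_1 = 416.1/155.2 = 2.681057, K_2 = 331.4/155.2 = 2.135309, K_3 = 102.7/155.2 = 0.661727, K_4 = 68.8/155.2 = 0.443299
Rachford–Rice: g(V/F) = Σ zᵢ(Kᵢ−1)/(1+V/F(Kᵢ−1)) = 0.
g(0) = ΣzᵢKᵢ − 1 = 0.5045 and g(1) = 1 − Σzᵢ/Kᵢ = -0.2059, so a root lies in (0, 1).
Iterate (Newton) starting at V/F = 0.5:
  V/F = 0.5000: g = 0.10169, g' = -0.5901 → V/F = 0.6723
  V/F = 0.6723: g = 0.00236, g' = -0.5737 → V/F = 0.6764
Converged at V/F = 0.6764.

V/F = 0.6764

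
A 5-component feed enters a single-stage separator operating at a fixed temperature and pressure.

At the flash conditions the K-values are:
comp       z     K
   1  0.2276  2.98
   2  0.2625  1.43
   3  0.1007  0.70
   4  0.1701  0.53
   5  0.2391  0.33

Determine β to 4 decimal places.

β = 0.3934

Material balance + equilibrium reduce to Σ zᵢ(Kᵢ−1)/(1+β(Kᵢ−1)) = 0.
g(0) = ΣzᵢKᵢ − 1 = 0.2932 and g(1) = 1 − Σzᵢ/Kᵢ = -0.4493, so a root lies in (0, 1).
Newton iteration, β⁰ = 0.5:
  β = 0.5000: g = -0.06159, g' = -0.5777 → β = 0.3934
Converged at β = 0.3934.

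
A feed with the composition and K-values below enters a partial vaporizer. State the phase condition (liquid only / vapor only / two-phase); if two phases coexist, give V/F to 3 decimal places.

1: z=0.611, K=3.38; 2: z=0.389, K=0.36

two-phase, V/F = 0.791

ΣzᵢKᵢ = 2.205; Σzᵢ/Kᵢ = 1.261.
Both exceed 1, so a two-phase solution exists.
Rachford–Rice: g(ψ) = Σ zᵢ(Kᵢ−1)/(1+ψ(Kᵢ−1)) = 0.
Iterate (Newton) starting at ψ = 0.51:
  ψ = 0.510: g = 0.2873, g' = -1.057 → ψ = 0.782
  ψ = 0.782: g = 0.0102, g' = -1.061 → ψ = 0.791
Converged at ψ = 0.791.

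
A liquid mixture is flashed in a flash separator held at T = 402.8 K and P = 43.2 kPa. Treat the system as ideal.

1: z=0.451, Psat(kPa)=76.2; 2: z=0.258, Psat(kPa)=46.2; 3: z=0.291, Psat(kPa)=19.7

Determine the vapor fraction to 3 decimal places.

Raoult's law: Kᵢ = Pᵢˢᵃᵗ/P = Pᵢˢᵃᵗ/43.2.
  K_1 = 76.2/43.2 = 1.76389, K_2 = 46.2/43.2 = 1.06944, K_3 = 19.7/43.2 = 0.45602
Let ψ = V/F and solve Σ zᵢ(Kᵢ−1)/(1+ψ(Kᵢ−1)) = 0.
Check two-phase: ΣzᵢKᵢ = 1.204 > 1 and Σzᵢ/Kᵢ = 1.135 > 1, so g(0) = 0.204 > 0 and g(1) = -0.135 < 0.
Iterate (Newton) starting at ψ = 0.5:
  ψ = 0.500: g = 0.0492, g' = -0.301 → ψ = 0.663
  ψ = 0.663: g = -0.0018, g' = -0.328 → ψ = 0.658
Converged at ψ = 0.658.

ψ = 0.658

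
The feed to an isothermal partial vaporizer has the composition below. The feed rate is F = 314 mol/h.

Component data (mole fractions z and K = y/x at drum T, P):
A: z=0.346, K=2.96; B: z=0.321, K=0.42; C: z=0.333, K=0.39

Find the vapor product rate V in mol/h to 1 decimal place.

Material balance + equilibrium reduce to Σ zᵢ(Kᵢ−1)/(1+β(Kᵢ−1)) = 0.
Feasibility: ΣzᵢKᵢ = 1.289, Σzᵢ/Kᵢ = 1.735 — both > 1, two phases present.
Iterate (Newton) starting at β = 0.5:
  β = 0.500: g = -0.2120, g' = -0.810 → β = 0.238
  β = 0.238: g = 0.0086, g' = -0.933 → β = 0.247
  β = 0.247: g = 0.0001, g' = -0.922 → β = 0.248
Converged at β = 0.248.
Then V = β·F = 0.2475·314 = 77.7 mol/h and L = F − V = 236.3 mol/h.

V = 77.7 mol/h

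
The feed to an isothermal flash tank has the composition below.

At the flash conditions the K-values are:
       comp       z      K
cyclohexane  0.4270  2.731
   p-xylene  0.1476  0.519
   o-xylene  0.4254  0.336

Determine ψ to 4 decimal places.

ψ = 0.3580

Iterate (Newton) starting at ψ = 0.5:
  ψ = 0.5000: g = -0.12012, g' = -0.8472 → ψ = 0.3582
  ψ = 0.3582: g = -0.00016, g' = -0.8602 → ψ = 0.3580
Converged at ψ = 0.3580.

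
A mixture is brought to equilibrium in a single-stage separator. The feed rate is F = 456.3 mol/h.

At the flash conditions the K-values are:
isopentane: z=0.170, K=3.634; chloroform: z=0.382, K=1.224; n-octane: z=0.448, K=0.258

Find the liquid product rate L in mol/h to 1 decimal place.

L = 373.0 mol/h

Material balance + equilibrium reduce to Σ zᵢ(Kᵢ−1)/(1+V/F(Kᵢ−1)) = 0.
Feasibility: ΣzᵢKᵢ = 1.201, Σzᵢ/Kᵢ = 2.095 — both > 1, two phases present.
Iterate (Newton) starting at V/F = 0.5:
  V/F = 0.500: g = -0.2583, g' = -0.859 → V/F = 0.199
  V/F = 0.199: g = -0.0145, g' = -0.865 → V/F = 0.182
  V/F = 0.182: g = 0.0002, g' = -0.886 → V/F = 0.183
Converged at V/F = 0.183.
Then V = V/F·F = 0.1827·456.3 = 83.3 mol/h and L = F − V = 373.0 mol/h.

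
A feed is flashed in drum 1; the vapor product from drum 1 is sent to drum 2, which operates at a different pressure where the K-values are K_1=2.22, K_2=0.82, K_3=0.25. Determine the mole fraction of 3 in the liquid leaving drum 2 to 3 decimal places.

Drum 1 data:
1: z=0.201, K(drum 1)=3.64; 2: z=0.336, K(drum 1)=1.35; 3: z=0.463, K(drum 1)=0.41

x_3 (drum 2) = 0.321

Drum 1:
Let ψ₁ = V/F and solve Σ zᵢ(Kᵢ−1)/(1+ψ₁(Kᵢ−1)) = 0.
g(0) = ΣzᵢKᵢ − 1 = 0.375 and g(1) = 1 − Σzᵢ/Kᵢ = -0.433, so a root lies in (0, 1).
Newton iteration, ψ₁⁰ = 0.33:
  ψ₁ = 0.330: g = 0.0498, g' = -0.682 → ψ₁ = 0.403
  ψ₁ = 0.403: g = 0.0018, g' = -0.638 → ψ₁ = 0.406
Converged at ψ₁ = 0.406.
Drum-1 compositions:
  1: x = 0.097, y = 0.353
  2: x = 0.294, y = 0.397
  3: x = 0.609, y = 0.250
Drum-2 feed = drum-1 vapor: z₂ = (0.3532, 0.3972, 0.2496).
Drum 2:
Material balance + equilibrium reduce to Σ zᵢ(Kᵢ−1)/(1+ψ₂(Kᵢ−1)) = 0.
Feasibility: ΣzᵢKᵢ = 1.172, Σzᵢ/Kᵢ = 1.642 — both > 1, two phases present.
Iterate (Newton) starting at ψ₂ = 0.5:
  ψ₂ = 0.500: g = -0.1104, g' = -0.578 → ψ₂ = 0.309
  ψ₂ = 0.309: g = -0.0064, g' = -0.530 → ψ₂ = 0.297
Converged at ψ₂ = 0.297.
  1: x = 0.259, y = 0.576
  2: x = 0.420, y = 0.344
  3: x = 0.321, y = 0.080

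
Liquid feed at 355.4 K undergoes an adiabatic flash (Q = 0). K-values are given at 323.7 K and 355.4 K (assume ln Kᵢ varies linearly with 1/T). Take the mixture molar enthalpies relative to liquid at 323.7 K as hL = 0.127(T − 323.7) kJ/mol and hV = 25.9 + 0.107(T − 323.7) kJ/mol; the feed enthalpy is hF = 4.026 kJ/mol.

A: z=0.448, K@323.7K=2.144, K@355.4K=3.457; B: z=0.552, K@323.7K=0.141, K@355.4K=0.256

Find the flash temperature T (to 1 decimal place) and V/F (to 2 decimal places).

T = 329.6 K, V/F = 0.13

Adiabatic flash: solve Rachford–Rice at each trial T, then check hF = ψ·hV(T) + (1−ψ)·hL(T).
  T = 323.7 K: K = (2.144, 0.141), RR gives ψ = 0.039, H_out = 1.011 kJ/mol
  T = 355.4 K: K = (3.457, 0.256), RR gives ψ = 0.377, H_out = 13.563 kJ/mol
  T = 339.5 K: K = (2.751, 0.192), RR gives ψ = 0.240, H_out = 8.134 kJ/mol
  T = 331.6 K: K = (2.436, 0.165), RR gives ψ = 0.152, H_out = 4.924 kJ/mol
  T = 327.6 K: K = (2.285, 0.153), RR gives ψ = 0.099, H_out = 3.057 kJ/mol
  T = 329.6 K: K = (2.360, 0.159), RR gives ψ = 0.127, H_out = 4.016 kJ/mol
Linear interpolation between T = 329.6 (H_out = 4.016) and T = 331.6 (H_out = 4.924) on hF = 4.026 gives T ≈ 329.6 K, at which ψ = 0.13.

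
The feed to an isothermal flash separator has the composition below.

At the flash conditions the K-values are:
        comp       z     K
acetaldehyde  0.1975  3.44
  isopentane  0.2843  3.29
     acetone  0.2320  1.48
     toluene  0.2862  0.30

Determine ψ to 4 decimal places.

Material balance + equilibrium reduce to Σ zᵢ(Kᵢ−1)/(1+ψ(Kᵢ−1)) = 0.
Feasibility: ΣzᵢKᵢ = 2.0440, Σzᵢ/Kᵢ = 1.2546 — both > 1, two phases present.
Newton–Raphson from ψ = 0.68:
  ψ = 0.6800: g = 0.13744, g' = -0.9354 → ψ = 0.8269
  ψ = 0.8269: g = -0.01130, g' = -1.1252 → ψ = 0.8169
  ψ = 0.8169: g = -0.00010, g' = -1.1047 → ψ = 0.8168
Converged at ψ = 0.8168.

ψ = 0.8168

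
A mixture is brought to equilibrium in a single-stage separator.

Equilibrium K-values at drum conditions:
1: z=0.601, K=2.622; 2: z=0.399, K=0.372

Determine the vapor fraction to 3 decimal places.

Let ψ = V/F and solve Σ zᵢ(Kᵢ−1)/(1+ψ(Kᵢ−1)) = 0.
Check two-phase: ΣzᵢKᵢ = 1.724 > 1 and Σzᵢ/Kᵢ = 1.302 > 1, so g(0) = 0.724 > 0 and g(1) = -0.302 < 0.
Binary case is linear: z₁(K₁−1)(1+ψ(K₂−1)) + z₂(K₂−1)(1+ψ(K₁−1)) = 0
⇒ ψ = [z₁(K₁−1)+z₂(K₂−1)] / [−(K₁−1)(K₂−1)] = 0.7242/1.0186 = 0.711

ψ = 0.711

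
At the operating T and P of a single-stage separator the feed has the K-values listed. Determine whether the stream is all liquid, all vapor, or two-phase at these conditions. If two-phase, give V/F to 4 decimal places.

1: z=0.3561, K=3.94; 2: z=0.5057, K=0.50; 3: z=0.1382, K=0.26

ΣzᵢKᵢ = 1.6918; Σzᵢ/Kᵢ = 1.6333.
Both exceed 1, so a two-phase solution exists.
Iterate (Newton) starting at ψ = 0.5:
  ψ = 0.5000: g = -0.07560, g' = -0.9199 → ψ = 0.4178
  ψ = 0.4178: g = 0.00216, g' = -0.9804 → ψ = 0.4200
Converged at ψ = 0.4200.

two-phase, V/F = 0.4200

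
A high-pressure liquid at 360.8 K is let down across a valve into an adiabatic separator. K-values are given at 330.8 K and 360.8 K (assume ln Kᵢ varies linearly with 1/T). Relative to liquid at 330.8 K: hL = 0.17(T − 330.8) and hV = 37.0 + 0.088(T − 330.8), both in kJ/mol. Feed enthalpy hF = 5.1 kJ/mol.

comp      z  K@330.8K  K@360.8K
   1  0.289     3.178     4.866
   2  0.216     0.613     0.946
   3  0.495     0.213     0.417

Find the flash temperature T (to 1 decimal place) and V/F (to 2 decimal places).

T = 332.9 K, V/F = 0.13

Adiabatic flash: solve Rachford–Rice at each trial T, then check hF = ψ·hV(T) + (1−ψ)·hL(T).
  T = 330.8 K: K = (3.178, 0.613, 0.213), RR gives ψ = 0.105, H_out = 3.899 kJ/mol
  T = 360.8 K: K = (4.866, 0.946, 0.417), RR gives ψ = 0.455, H_out = 20.824 kJ/mol
  T = 345.8 K: K = (3.969, 0.769, 0.302), RR gives ψ = 0.268, H_out = 12.132 kJ/mol
  T = 338.3 K: K = (3.560, 0.688, 0.255), RR gives ψ = 0.187, H_out = 8.086 kJ/mol
  T = 334.6 K: K = (3.368, 0.650, 0.233), RR gives ψ = 0.147, H_out = 6.053 kJ/mol
  T = 332.7 K: K = (3.272, 0.632, 0.223), RR gives ψ = 0.127, H_out = 4.987 kJ/mol
Linear interpolation between T = 332.7 (H_out = 4.987) and T = 334.6 (H_out = 6.053) on hF = 5.1 gives T ≈ 332.9 K, at which ψ = 0.13.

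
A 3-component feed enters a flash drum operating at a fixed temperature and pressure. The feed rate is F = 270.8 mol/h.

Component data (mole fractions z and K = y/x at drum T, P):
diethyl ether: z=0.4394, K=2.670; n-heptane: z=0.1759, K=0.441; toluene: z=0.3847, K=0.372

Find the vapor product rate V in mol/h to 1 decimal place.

V = 105.2 mol/h

Material balance + equilibrium reduce to Σ zᵢ(Kᵢ−1)/(1+ψ(Kᵢ−1)) = 0.
Feasibility: ΣzᵢKᵢ = 1.3939, Σzᵢ/Kᵢ = 1.5976 — both > 1, two phases present.
Newton iteration, ψ⁰ = 0.5:
  ψ = 0.5000: g = -0.08876, g' = -0.7922 → ψ = 0.3880
  ψ = 0.3880: g = 0.00032, g' = -0.8061 → ψ = 0.3884
Converged at ψ = 0.3884.
Then V = ψ·F = 0.3884·270.8 = 105.2 mol/h and L = F − V = 165.6 mol/h.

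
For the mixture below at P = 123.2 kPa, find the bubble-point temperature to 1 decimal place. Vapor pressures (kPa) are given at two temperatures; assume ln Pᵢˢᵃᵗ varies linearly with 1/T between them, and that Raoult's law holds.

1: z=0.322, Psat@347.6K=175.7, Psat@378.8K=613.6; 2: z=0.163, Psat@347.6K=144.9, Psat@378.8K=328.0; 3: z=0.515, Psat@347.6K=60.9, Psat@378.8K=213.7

T = 350.1 K

Bubble-point temperature: ΣzᵢPᵢˢᵃᵗ(T) = P. Interpolate ln Pᵢˢᵃᵗ = aᵢ + bᵢ/T.
  T = 347.6 K: ΣzᵢPᵢˢᵃᵗ = 111.56 kPa
  T = 378.8 K: ΣzᵢPᵢˢᵃᵗ = 361.10 kPa
  T = 363.2 K: ΣzᵢPᵢˢᵃᵗ = 205.13 kPa
  T = 355.4 K: ΣzᵢPᵢˢᵃᵗ = 152.13 kPa
  T = 351.5 K: ΣzᵢPᵢˢᵃᵗ = 130.46 kPa
  T = 349.6 K: ΣzᵢPᵢˢᵃᵗ = 120.93 kPa
Interpolating between 349.6 K and 351.5 K gives T ≈ 350.1 K.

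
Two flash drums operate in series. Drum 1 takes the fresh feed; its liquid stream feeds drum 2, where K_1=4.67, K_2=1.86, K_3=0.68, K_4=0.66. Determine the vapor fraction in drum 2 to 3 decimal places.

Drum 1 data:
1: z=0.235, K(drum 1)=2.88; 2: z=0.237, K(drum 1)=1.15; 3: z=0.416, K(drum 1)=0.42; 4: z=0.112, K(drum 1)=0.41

Drum 1:
Let ψ₁ = V/F and solve Σ zᵢ(Kᵢ−1)/(1+ψ₁(Kᵢ−1)) = 0.
g(0) = ΣzᵢKᵢ − 1 = 0.170 and g(1) = 1 − Σzᵢ/Kᵢ = -0.551, so a root lies in (0, 1).
Newton iteration, ψ₁⁰ = 0.5:
  ψ₁ = 0.500: g = -0.1728, g' = -0.581 → ψ₁ = 0.203
  ψ₁ = 0.203: g = 0.0058, g' = -0.670 → ψ₁ = 0.212
Converged at ψ₁ = 0.212.
Drum-1 compositions:
  1: x = 0.168, y = 0.484
  2: x = 0.230, y = 0.264
  3: x = 0.474, y = 0.199
  4: x = 0.128, y = 0.052
Drum-2 feed = drum-1 liquid: z₂ = (0.1681, 0.2297, 0.4742, 0.1280).
Drum 2:
Let ψ₂ = V/F and solve Σ zᵢ(Kᵢ−1)/(1+ψ₂(Kᵢ−1)) = 0.
Check two-phase: ΣzᵢKᵢ = 1.619 > 1 and Σzᵢ/Kᵢ = 1.051 > 1, so g(0) = 0.619 > 0 and g(1) = -0.051 < 0.
Newton–Raphson from ψ₂ = 0.5:
  ψ₂ = 0.500: g = 0.1227, g' = -0.455 → ψ₂ = 0.770
  ψ₂ = 0.770: g = 0.0199, g' = -0.329 → ψ₂ = 0.830
  ψ₂ = 0.830: g = 0.0004, g' = -0.315 → ψ₂ = 0.832
Converged at ψ₂ = 0.832.
  1: x = 0.041, y = 0.194
  2: x = 0.134, y = 0.249
  3: x = 0.646, y = 0.439
  4: x = 0.178, y = 0.118

V/F (drum 2) = 0.832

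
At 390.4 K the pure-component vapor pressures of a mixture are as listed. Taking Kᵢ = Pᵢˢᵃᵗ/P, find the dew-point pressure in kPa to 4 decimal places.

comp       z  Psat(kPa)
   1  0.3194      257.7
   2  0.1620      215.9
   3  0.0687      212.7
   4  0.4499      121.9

Pdew = 166.5697 kPa

At the dew point ψ → 1, so Σzᵢ/Kᵢ = 1 with Kᵢ = Pᵢˢᵃᵗ/P ⇒ 1/P = Σzᵢ/Pᵢˢᵃᵗ.
1/P = 0.3194/257.7 + 0.1620/215.9 + 0.0687/212.7 + 0.4499/121.9 = 0.0060035 ⇒ P = 166.5697 kPa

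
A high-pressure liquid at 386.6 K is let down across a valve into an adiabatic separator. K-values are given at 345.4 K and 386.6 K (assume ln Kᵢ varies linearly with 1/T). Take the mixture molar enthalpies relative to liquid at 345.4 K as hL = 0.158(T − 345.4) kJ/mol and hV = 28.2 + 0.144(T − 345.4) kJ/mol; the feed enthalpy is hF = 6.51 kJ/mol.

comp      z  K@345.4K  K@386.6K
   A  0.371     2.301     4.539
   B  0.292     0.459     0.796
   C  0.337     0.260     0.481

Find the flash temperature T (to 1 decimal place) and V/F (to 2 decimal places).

Adiabatic flash: solve Rachford–Rice at each trial T, then check hF = ψ·hV(T) + (1−ψ)·hL(T).
  T = 345.4 K: K = (2.301, 0.459, 0.260), RR gives ψ = 0.089, H_out = 2.498 kJ/mol
  T = 386.6 K: K = (4.539, 0.796, 0.481), RR gives ψ = 0.754, H_out = 27.345 kJ/mol
  T = 366.0 K: K = (3.294, 0.614, 0.360), RR gives ψ = 0.425, H_out = 15.107 kJ/mol
  T = 355.7 K: K = (2.767, 0.533, 0.307), RR gives ψ = 0.271, H_out = 9.227 kJ/mol
  T = 350.5 K: K = (2.525, 0.495, 0.283), RR gives ψ = 0.185, H_out = 6.003 kJ/mol
  T = 353.1 K: K = (2.644, 0.514, 0.295), RR gives ψ = 0.229, H_out = 7.649 kJ/mol
  T = 351.8 K: K = (2.584, 0.504, 0.289), RR gives ψ = 0.207, H_out = 6.836 kJ/mol
Linear interpolation between T = 350.5 (H_out = 6.003) and T = 351.8 (H_out = 6.836) on hF = 6.51 gives T ≈ 351.3 K, at which ψ = 0.20.

T = 351.3 K, V/F = 0.20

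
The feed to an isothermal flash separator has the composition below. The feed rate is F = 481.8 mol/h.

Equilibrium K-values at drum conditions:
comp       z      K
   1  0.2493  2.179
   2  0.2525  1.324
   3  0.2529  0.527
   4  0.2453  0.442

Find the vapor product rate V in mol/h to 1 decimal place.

V = 130.0 mol/h

Material balance + equilibrium reduce to Σ zᵢ(Kᵢ−1)/(1+V/F(Kᵢ−1)) = 0.
Feasibility: ΣzᵢKᵢ = 1.1192, Σzᵢ/Kᵢ = 1.3400 — both > 1, two phases present.
Iterate (Newton) starting at V/F = 0.48:
  V/F = 0.4800: g = -0.08321, g' = -0.3984 → V/F = 0.2711
  V/F = 0.2711: g = -0.00056, g' = -0.4019 → V/F = 0.2697
Converged at V/F = 0.2697.
Then V = V/F·F = 0.2697·481.8 = 130.0 mol/h and L = F − V = 351.8 mol/h.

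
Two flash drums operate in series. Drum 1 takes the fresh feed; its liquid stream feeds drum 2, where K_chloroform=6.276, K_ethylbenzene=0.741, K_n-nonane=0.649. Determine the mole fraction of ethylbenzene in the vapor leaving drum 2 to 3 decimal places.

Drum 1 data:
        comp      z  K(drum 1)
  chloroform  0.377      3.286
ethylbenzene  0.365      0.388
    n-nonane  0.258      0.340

Drum 1:
Material balance + equilibrium reduce to Σ zᵢ(Kᵢ−1)/(1+ψ₁(Kᵢ−1)) = 0.
g(0) = ΣzᵢKᵢ − 1 = 0.468 and g(1) = 1 − Σzᵢ/Kᵢ = -0.814, so a root lies in (0, 1).
Newton iteration, ψ₁⁰ = 0.5:
  ψ₁ = 0.500: g = -0.1739, g' = -0.963 → ψ₁ = 0.319
  ψ₁ = 0.319: g = 0.0046, g' = -1.050 → ψ₁ = 0.324
Converged at ψ₁ = 0.324.
Drum-1 compositions:
  chloroform: x = 0.217, y = 0.712
  ethylbenzene: x = 0.455, y = 0.177
  n-nonane: x = 0.328, y = 0.112
Drum-2 feed = drum-1 liquid: z₂ = (0.2166, 0.4552, 0.3281).
Drum 2:
Newton iteration, ψ₂⁰ = 0.41:
  ψ₂ = 0.410: g = 0.0948, g' = -0.696 → ψ₂ = 0.546
  ψ₂ = 0.546: g = 0.0145, g' = -0.503 → ψ₂ = 0.575
  ψ₂ = 0.575: g = 0.0004, g' = -0.476 → ψ₂ = 0.576
Converged at ψ₂ = 0.576.
  chloroform: x = 0.054, y = 0.337
  ethylbenzene: x = 0.535, y = 0.396
  n-nonane: x = 0.411, y = 0.267

y_ethylbenzene (drum 2) = 0.396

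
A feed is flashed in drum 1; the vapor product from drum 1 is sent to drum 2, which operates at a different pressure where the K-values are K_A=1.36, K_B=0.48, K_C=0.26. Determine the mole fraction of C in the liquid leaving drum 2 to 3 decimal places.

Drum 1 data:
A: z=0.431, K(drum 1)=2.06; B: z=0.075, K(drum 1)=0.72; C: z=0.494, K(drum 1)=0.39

x_C (drum 2) = 0.274

Drum 1:
Rachford–Rice: g(ψ₁) = Σ zᵢ(Kᵢ−1)/(1+ψ₁(Kᵢ−1)) = 0.
g(0) = ΣzᵢKᵢ − 1 = 0.135 and g(1) = 1 − Σzᵢ/Kᵢ = -0.580, so a root lies in (0, 1).
Newton iteration, ψ₁⁰ = 0.5:
  ψ₁ = 0.500: g = -0.1594, g' = -0.595 → ψ₁ = 0.232
  ψ₁ = 0.232: g = -0.0069, g' = -0.568 → ψ₁ = 0.220
Converged at ψ₁ = 0.220.
Drum-1 compositions:
  A: x = 0.349, y = 0.720
  B: x = 0.080, y = 0.058
  C: x = 0.571, y = 0.223
Drum-2 feed = drum-1 vapor: z₂ = (0.7199, 0.0575, 0.2225).
Drum 2:
Material balance + equilibrium reduce to Σ zᵢ(Kᵢ−1)/(1+ψ₂(Kᵢ−1)) = 0.
Check two-phase: ΣzᵢKᵢ = 1.065 > 1 and Σzᵢ/Kᵢ = 1.505 > 1, so g(0) = 0.065 > 0 and g(1) = -0.505 < 0.
Newton–Raphson from ψ₂ = 0.5:
  ψ₂ = 0.500: g = -0.0822, g' = -0.402 → ψ₂ = 0.296
  ψ₂ = 0.296: g = -0.0120, g' = -0.298 → ψ₂ = 0.256
  ψ₂ = 0.256: g = -0.0003, g' = -0.284 → ψ₂ = 0.255
Converged at ψ₂ = 0.255.
  A: x = 0.659, y = 0.897
  B: x = 0.066, y = 0.032
  C: x = 0.274, y = 0.071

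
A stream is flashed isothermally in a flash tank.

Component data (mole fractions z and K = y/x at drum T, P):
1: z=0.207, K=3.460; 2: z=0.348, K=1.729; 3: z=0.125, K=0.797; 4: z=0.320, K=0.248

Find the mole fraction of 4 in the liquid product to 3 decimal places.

Rachford–Rice: g(V/F) = Σ zᵢ(Kᵢ−1)/(1+V/F(Kᵢ−1)) = 0.
g(0) = ΣzᵢKᵢ − 1 = 0.497 and g(1) = 1 − Σzᵢ/Kᵢ = -0.708, so a root lies in (0, 1).
Iterate (Newton) starting at V/F = 0.45:
  V/F = 0.450: g = 0.0411, g' = -0.807 → V/F = 0.501
  V/F = 0.501: g = -0.0003, g' = -0.823 → V/F = 0.500
Converged at V/F = 0.500.
Compositions from xᵢ = zᵢ/(1+V/F(Kᵢ−1)), yᵢ = Kᵢxᵢ:
  1: x = 0.093, y = 0.321
  2: x = 0.255, y = 0.441
  3: x = 0.139, y = 0.111
  4: x = 0.513, y = 0.127

x_4 = 0.513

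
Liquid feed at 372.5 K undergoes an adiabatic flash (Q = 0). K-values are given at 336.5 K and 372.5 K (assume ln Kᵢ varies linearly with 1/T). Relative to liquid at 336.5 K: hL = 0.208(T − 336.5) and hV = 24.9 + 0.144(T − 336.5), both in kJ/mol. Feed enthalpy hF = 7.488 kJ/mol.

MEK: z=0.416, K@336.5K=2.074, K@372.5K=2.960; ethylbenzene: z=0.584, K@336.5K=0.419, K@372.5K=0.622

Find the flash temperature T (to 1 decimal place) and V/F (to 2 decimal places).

T = 341.7 K, V/F = 0.26

Adiabatic flash: solve Rachford–Rice at each trial T, then check hF = ψ·hV(T) + (1−ψ)·hL(T).
  T = 336.5 K: K = (2.074, 0.419), RR gives ψ = 0.172, H_out = 4.289 kJ/mol
  T = 372.5 K: K = (2.960, 0.622), RR gives ψ = 0.803, H_out = 25.623 kJ/mol
  T = 354.5 K: K = (2.500, 0.516), RR gives ψ = 0.470, H_out = 14.896 kJ/mol
  T = 345.5 K: K = (2.283, 0.466), RR gives ψ = 0.324, H_out = 9.749 kJ/mol
  T = 341.0 K: K = (2.177, 0.442), RR gives ψ = 0.250, H_out = 7.083 kJ/mol
  T = 343.2 K: K = (2.229, 0.454), RR gives ψ = 0.286, H_out = 8.399 kJ/mol
Linear interpolation between T = 341.0 (H_out = 7.083) and T = 343.2 (H_out = 8.399) on hF = 7.488 gives T ≈ 341.7 K, at which ψ = 0.26.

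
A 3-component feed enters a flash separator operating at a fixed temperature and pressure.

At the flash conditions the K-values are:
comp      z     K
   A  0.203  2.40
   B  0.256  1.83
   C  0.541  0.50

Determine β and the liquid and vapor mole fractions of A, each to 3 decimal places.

Material balance + equilibrium reduce to Σ zᵢ(Kᵢ−1)/(1+β(Kᵢ−1)) = 0.
Check two-phase: ΣzᵢKᵢ = 1.226 > 1 and Σzᵢ/Kᵢ = 1.306 > 1, so g(0) = 0.226 > 0 and g(1) = -0.306 < 0.
Newton–Raphson from β = 0.47:
  β = 0.470: g = -0.0293, g' = -0.467 → β = 0.407
  β = 0.407: g = 0.0002, g' = -0.473 → β = 0.408
Converged at β = 0.408.
Compositions from xᵢ = zᵢ/(1+β(Kᵢ−1)), yᵢ = Kᵢxᵢ:
  A: x = 0.129, y = 0.310
  B: x = 0.191, y = 0.350
  C: x = 0.679, y = 0.340

β = 0.408, x_A = 0.129, y_A = 0.310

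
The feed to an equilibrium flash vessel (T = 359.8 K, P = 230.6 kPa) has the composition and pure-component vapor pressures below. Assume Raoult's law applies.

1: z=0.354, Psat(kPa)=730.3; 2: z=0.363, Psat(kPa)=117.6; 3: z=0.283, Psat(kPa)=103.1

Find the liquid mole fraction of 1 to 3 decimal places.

x_1 = 0.193

Raoult's law: Kᵢ = Pᵢˢᵃᵗ/P = Pᵢˢᵃᵗ/230.6.
  K_1 = 730.3/230.6 = 3.16696, K_2 = 117.6/230.6 = 0.50997, K_3 = 103.1/230.6 = 0.44709
Rachford–Rice: g(ψ) = Σ zᵢ(Kᵢ−1)/(1+ψ(Kᵢ−1)) = 0.
Feasibility: ΣzᵢKᵢ = 1.433, Σzᵢ/Kᵢ = 1.457 — both > 1, two phases present.
Newton iteration, ψ⁰ = 0.5:
  ψ = 0.500: g = -0.0837, g' = -0.701 → ψ = 0.381
  ψ = 0.381: g = 0.0035, g' = -0.770 → ψ = 0.385
Converged at ψ = 0.385.
Compositions from xᵢ = zᵢ/(1+ψ(Kᵢ−1)), yᵢ = Kᵢxᵢ:
  1: x = 0.193, y = 0.611
  2: x = 0.447, y = 0.228
  3: x = 0.360, y = 0.161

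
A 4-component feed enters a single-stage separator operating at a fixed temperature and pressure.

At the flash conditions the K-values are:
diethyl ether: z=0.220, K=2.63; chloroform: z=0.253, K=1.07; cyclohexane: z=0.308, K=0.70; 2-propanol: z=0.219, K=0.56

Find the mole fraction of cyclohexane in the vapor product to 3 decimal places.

y_cyclohexane = 0.248

Material balance + equilibrium reduce to Σ zᵢ(Kᵢ−1)/(1+ψ(Kᵢ−1)) = 0.
Feasibility: ΣzᵢKᵢ = 1.188, Σzᵢ/Kᵢ = 1.151 — both > 1, two phases present.
Newton–Raphson from ψ = 0.56:
  ψ = 0.560: g = -0.0344, g' = -0.276 → ψ = 0.435
  ψ = 0.435: g = 0.0015, g' = -0.303 → ψ = 0.440
Converged at ψ = 0.440.
Compositions from xᵢ = zᵢ/(1+ψ(Kᵢ−1)), yᵢ = Kᵢxᵢ:
  diethyl ether: x = 0.128, y = 0.337
  chloroform: x = 0.245, y = 0.263
  cyclohexane: x = 0.355, y = 0.248
  2-propanol: x = 0.272, y = 0.152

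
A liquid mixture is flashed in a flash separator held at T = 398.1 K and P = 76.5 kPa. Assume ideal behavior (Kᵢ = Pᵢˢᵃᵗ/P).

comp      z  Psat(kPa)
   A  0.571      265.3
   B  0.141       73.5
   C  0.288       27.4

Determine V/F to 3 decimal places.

V/F = 0.894

Raoult's law: Kᵢ = Pᵢˢᵃᵗ/P = Pᵢˢᵃᵗ/76.5.
  K_A = 265.3/76.5 = 3.46797, K_B = 73.5/76.5 = 0.96078, K_C = 27.4/76.5 = 0.35817
Material balance + equilibrium reduce to Σ zᵢ(Kᵢ−1)/(1+V/F(Kᵢ−1)) = 0.
Feasibility: ΣzᵢKᵢ = 2.219, Σzᵢ/Kᵢ = 1.115 — both > 1, two phases present.
Iterate (Newton) starting at V/F = 0.35:
  V/F = 0.350: g = 0.5121, g' = -1.199 → V/F = 0.777
  V/F = 0.777: g = 0.1084, g' = -0.881 → V/F = 0.900
  V/F = 0.900: g = -0.0061, g' = -1.001 → V/F = 0.894
Converged at V/F = 0.894.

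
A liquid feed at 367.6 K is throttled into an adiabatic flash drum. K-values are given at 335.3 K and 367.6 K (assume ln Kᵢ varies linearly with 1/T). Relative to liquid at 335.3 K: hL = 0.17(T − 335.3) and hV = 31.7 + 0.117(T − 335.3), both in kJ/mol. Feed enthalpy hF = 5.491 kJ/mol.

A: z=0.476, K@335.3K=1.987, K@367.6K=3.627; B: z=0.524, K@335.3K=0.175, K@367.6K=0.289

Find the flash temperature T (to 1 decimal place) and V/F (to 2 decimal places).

T = 340.2 K, V/F = 0.15

Adiabatic flash: solve Rachford–Rice at each trial T, then check hF = ψ·hV(T) + (1−ψ)·hL(T).
  T = 335.3 K: K = (1.987, 0.175), RR gives ψ = 0.046, H_out = 1.460 kJ/mol
  T = 367.6 K: K = (3.627, 0.289), RR gives ψ = 0.470, H_out = 19.586 kJ/mol
  T = 351.5 K: K = (2.724, 0.228), RR gives ψ = 0.312, H_out = 12.391 kJ/mol
  T = 343.4 K: K = (2.335, 0.200), RR gives ψ = 0.203, H_out = 7.718 kJ/mol
  T = 339.4 K: K = (2.158, 0.187), RR gives ψ = 0.133, H_out = 4.900 kJ/mol
  T = 341.4 K: K = (2.246, 0.194), RR gives ψ = 0.170, H_out = 6.363 kJ/mol
Linear interpolation between T = 339.4 (H_out = 4.900) and T = 341.4 (H_out = 6.363) on hF = 5.491 gives T ≈ 340.2 K, at which ψ = 0.15.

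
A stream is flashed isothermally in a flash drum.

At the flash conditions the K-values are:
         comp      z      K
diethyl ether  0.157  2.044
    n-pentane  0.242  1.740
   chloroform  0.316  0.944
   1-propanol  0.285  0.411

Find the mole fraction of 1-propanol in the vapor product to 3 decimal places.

Iterate (Newton) starting at V/F = 0.57:
  V/F = 0.570: g = -0.0423, g' = -0.358 → V/F = 0.452
  V/F = 0.452: g = -0.0013, g' = -0.338 → V/F = 0.448
Converged at V/F = 0.448.
Compositions from xᵢ = zᵢ/(1+V/F(Kᵢ−1)), yᵢ = Kᵢxᵢ:
  diethyl ether: x = 0.107, y = 0.219
  n-pentane: x = 0.182, y = 0.316
  chloroform: x = 0.324, y = 0.306
  1-propanol: x = 0.387, y = 0.159

y_1-propanol = 0.159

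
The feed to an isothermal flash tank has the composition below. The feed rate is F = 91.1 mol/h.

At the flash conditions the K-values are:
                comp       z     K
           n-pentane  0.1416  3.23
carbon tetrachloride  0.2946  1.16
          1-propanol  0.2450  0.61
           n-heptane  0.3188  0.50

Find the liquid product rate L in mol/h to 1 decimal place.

L = 75.9 mol/h

Rachford–Rice: g(V/F) = Σ zᵢ(Kᵢ−1)/(1+V/F(Kᵢ−1)) = 0.
g(0) = ΣzᵢKᵢ − 1 = 0.1080 and g(1) = 1 − Σzᵢ/Kᵢ = -0.3370, so a root lies in (0, 1).
Iterate (Newton) starting at V/F = 0.48:
  V/F = 0.4800: g = -0.13100, g' = -0.3652 → V/F = 0.1213
  V/F = 0.1213: g = 0.02482, g' = -0.5749 → V/F = 0.1644
  V/F = 0.1644: g = 0.00121, g' = -0.5213 → V/F = 0.1667
Converged at V/F = 0.1667.
Then V = V/F·F = 0.1667·91.1 = 15.2 mol/h and L = F − V = 75.9 mol/h.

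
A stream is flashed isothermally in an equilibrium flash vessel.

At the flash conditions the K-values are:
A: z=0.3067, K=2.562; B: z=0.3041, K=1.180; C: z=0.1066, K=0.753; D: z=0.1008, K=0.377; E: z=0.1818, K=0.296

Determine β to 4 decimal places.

β = 0.5008

Material balance + equilibrium reduce to Σ zᵢ(Kᵢ−1)/(1+β(Kᵢ−1)) = 0.
g(0) = ΣzᵢKᵢ − 1 = 0.3167 and g(1) = 1 − Σzᵢ/Kᵢ = -0.4006, so a root lies in (0, 1).
Newton–Raphson from β = 0.5:
  β = 0.5000: g = 0.00044, g' = -0.5498 → β = 0.5008
Converged at β = 0.5008.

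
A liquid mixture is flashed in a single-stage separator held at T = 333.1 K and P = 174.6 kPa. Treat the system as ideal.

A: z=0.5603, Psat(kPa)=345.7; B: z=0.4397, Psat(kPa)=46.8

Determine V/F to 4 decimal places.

V/F = 0.3168

Raoult's law: Kᵢ = Pᵢˢᵃᵗ/P = Pᵢˢᵃᵗ/174.6.
  K_A = 345.7/174.6 = 1.979954, K_B = 46.8/174.6 = 0.268041
Material balance + equilibrium reduce to Σ zᵢ(Kᵢ−1)/(1+V/F(Kᵢ−1)) = 0.
Check two-phase: ΣzᵢKᵢ = 1.2272 > 1 and Σzᵢ/Kᵢ = 1.9234 > 1, so g(0) = 0.2272 > 0 and g(1) = -0.9234 < 0.
Iterate (Newton) starting at V/F = 0.5:
  V/F = 0.5000: g = -0.13911, g' = -0.8284 → V/F = 0.3321
  V/F = 0.3321: g = -0.01093, g' = -0.7174 → V/F = 0.3168
Converged at V/F = 0.3168.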